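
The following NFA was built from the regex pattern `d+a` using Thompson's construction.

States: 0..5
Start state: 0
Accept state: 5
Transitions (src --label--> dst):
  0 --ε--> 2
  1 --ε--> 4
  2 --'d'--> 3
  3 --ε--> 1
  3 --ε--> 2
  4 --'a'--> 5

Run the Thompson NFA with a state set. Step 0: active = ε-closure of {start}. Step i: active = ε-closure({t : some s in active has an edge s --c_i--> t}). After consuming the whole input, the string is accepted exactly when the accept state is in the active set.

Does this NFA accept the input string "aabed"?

S₀ = ε-closure({0}) = {0,2}
'a' @ 1: {}  — state set empty
rest 'abed' ignored (set empty)
after full input: {}  (accept=5 not in)

Answer: REJECT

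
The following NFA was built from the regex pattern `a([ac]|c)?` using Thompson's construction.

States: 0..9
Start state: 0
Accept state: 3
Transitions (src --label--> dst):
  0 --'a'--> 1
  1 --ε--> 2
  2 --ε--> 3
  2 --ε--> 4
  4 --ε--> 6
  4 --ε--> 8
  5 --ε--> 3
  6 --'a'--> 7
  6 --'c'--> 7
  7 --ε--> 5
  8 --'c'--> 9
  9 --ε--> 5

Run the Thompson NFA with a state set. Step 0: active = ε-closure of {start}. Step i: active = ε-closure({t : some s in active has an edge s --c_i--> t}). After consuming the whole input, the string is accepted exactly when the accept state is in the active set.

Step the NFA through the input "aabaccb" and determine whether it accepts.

Answer: REJECT

Trace:
S₀ = ε-closure({0}) = {0}
'a' @ 1: {1,2,3,4,6,8}  (accept∈set)
'a' @ 2: {3,5,7}  (accept∈set)
'b' @ 3: {}  — no active states
rest 'accb' ignored (set empty)
after full input: {}  (accept=3 not in)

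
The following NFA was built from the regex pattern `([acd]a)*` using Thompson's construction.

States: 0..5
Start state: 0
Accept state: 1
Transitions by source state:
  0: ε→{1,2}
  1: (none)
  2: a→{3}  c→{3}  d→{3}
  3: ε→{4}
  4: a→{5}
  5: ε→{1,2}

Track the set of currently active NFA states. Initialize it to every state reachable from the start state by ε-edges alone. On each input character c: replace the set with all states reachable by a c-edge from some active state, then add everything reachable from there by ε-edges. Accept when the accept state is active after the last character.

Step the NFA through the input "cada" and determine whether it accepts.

Answer: ACCEPT

Trace:
initial (ε-close {0}): {0,1,2}
'c' @ 1: {3,4}
'a' @ 2: {1,2,5}  ✓accept
'd' @ 3: {3,4}
'a' @ 4: {1,2,5}  ✓accept
final: {1,2,5}; accept 1 in set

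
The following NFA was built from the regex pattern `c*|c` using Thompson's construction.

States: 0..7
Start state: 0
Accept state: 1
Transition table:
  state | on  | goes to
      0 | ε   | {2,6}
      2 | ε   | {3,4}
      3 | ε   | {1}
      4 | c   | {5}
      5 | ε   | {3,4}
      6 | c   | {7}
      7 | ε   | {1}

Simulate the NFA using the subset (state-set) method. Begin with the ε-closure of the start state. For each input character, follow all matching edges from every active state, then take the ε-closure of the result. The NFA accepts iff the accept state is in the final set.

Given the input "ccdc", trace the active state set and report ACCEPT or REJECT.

Answer: REJECT

Derivation:
start: ε-closure({0}) = {0,1,2,3,4,6}
'c' @ 1: {1,3,4,5,7}  [accepting]
'c' @ 2: {1,3,4,5}  [accepting]
'd' @ 3: {}  — dead — no transitions
rest 'c' ignored (set empty)
end set {} — state 1 not in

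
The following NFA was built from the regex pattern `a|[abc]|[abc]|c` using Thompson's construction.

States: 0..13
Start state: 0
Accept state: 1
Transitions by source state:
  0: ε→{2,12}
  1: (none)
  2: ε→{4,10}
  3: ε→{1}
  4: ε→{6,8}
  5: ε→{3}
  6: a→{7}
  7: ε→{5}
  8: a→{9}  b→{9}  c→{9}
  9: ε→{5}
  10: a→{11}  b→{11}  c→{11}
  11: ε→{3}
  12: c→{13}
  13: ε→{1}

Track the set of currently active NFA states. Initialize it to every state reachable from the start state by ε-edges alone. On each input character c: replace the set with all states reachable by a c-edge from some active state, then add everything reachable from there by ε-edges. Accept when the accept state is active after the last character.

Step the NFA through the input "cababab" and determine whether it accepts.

S₀ = ε-closure({0}) = {0,2,4,6,8,10,12}
'c' @ 1: {1,3,5,9,11,13}  ✓accept
'a' @ 2: {}  — state set empty
rest 'babab' ignored (set empty)
final: {}; accept 1 not in set

Answer: REJECT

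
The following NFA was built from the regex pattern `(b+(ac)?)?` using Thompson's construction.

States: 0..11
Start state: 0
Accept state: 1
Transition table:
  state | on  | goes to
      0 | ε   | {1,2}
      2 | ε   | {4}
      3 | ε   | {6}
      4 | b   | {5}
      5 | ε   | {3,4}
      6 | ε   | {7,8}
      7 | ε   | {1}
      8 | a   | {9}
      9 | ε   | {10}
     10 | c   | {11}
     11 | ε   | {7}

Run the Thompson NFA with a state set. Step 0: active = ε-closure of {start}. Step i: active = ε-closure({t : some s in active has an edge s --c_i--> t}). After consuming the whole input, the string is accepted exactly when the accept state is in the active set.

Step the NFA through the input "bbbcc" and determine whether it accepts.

Answer: REJECT

Steps:
start: ε-closure({0}) = {0,1,2,4}
'b' @ 1: {1,3,4,5,6,7,8}  (accept∈set)
'b' @ 2: {1,3,4,5,6,7,8}  (accept∈set)
'b' @ 3: {1,3,4,5,6,7,8}  (accept∈set)
'c' @ 4: {}  — state set empty
rest 'c' ignored (set empty)
final: {}; accept 1 not in set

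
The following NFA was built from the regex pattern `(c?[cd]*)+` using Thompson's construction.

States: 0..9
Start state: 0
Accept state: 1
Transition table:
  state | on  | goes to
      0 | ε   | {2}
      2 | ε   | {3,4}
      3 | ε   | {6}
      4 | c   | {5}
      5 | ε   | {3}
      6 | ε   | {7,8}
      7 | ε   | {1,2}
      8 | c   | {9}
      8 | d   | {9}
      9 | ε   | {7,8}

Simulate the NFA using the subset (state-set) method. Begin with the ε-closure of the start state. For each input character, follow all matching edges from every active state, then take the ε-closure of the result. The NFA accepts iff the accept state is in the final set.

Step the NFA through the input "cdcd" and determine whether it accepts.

Answer: ACCEPT

Derivation:
initial (ε-close {0}): {0,1,2,3,4,6,7,8}
'c' @ 1: {1,2,3,4,5,6,7,8,9}  [accepting]
'd' @ 2: {1,2,3,4,6,7,8,9}  [accepting]
'c' @ 3: {1,2,3,4,5,6,7,8,9}  [accepting]
'd' @ 4: {1,2,3,4,6,7,8,9}  [accepting]
final: {1,2,3,4,6,7,8,9}; accept 1 in set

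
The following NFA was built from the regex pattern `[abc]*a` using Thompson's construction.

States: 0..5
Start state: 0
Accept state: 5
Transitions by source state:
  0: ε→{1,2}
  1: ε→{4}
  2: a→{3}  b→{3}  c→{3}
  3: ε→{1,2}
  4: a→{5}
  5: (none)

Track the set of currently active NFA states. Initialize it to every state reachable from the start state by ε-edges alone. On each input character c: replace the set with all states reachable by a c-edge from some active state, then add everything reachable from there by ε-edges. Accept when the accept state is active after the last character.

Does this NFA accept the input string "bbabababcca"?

start: ε-closure({0}) = {0,1,2,4}
'b' @ 1: {1,2,3,4}
'b' @ 2: {1,2,3,4}
'a' @ 3: {1,2,3,4,5}  (accept∈set)
'b' @ 4: {1,2,3,4}
'a' @ 5: {1,2,3,4,5}  (accept∈set)
'b' @ 6: {1,2,3,4}
'a' @ 7: {1,2,3,4,5}  (accept∈set)
'b' @ 8: {1,2,3,4}
'c' @ 9: {1,2,3,4}
'c' @ 10: {1,2,3,4}
'a' @ 11: {1,2,3,4,5}  (accept∈set)
final: {1,2,3,4,5}; accept 5 in set

Answer: ACCEPT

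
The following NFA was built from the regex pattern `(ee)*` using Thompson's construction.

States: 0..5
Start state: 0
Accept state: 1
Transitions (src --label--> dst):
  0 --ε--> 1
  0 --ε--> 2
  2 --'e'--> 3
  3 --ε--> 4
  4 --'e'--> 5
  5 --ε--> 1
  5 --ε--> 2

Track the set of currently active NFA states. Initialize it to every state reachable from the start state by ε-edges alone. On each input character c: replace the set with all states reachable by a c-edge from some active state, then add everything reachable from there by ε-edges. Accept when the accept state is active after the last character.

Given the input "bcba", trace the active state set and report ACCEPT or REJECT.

Answer: REJECT

Derivation:
start: ε-closure({0}) = {0,1,2}
'b' @ 1: {}  — dead — no transitions
rest 'cba' ignored (set empty)
end set {} — state 1 not in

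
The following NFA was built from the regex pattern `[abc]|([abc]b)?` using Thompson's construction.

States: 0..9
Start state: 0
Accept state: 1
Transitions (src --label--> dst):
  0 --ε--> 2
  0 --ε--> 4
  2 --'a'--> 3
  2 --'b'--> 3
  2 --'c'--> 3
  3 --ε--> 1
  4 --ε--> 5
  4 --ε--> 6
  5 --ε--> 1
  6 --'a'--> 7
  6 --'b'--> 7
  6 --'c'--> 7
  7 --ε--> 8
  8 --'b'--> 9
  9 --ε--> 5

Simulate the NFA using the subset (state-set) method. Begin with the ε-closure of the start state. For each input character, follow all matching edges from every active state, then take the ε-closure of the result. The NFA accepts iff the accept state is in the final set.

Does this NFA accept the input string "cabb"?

start: ε-closure({0}) = {0,1,2,4,5,6}
'c' @ 1: {1,3,7,8}  ✓accept
'a' @ 2: {}  — dead — no transitions
rest 'bb' ignored (set empty)
final: {}; accept 1 not in set

Answer: REJECT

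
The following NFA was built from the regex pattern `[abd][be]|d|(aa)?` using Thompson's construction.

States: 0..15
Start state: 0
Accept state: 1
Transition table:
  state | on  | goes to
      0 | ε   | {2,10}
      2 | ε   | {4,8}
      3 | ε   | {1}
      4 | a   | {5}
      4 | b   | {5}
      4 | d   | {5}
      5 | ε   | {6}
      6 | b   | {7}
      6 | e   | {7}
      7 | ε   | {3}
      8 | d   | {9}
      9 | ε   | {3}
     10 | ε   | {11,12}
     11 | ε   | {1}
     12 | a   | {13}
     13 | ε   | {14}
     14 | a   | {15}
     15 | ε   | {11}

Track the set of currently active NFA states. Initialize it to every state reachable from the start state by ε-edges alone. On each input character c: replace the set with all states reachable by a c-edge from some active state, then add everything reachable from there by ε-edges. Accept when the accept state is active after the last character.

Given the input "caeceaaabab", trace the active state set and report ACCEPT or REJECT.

Answer: REJECT

Steps:
initial (ε-close {0}): {0,1,2,4,8,10,11,12}
'c' @ 1: {}  — no active states
rest 'aeceaaabab' ignored (set empty)
after full input: {}  (accept=1 not in)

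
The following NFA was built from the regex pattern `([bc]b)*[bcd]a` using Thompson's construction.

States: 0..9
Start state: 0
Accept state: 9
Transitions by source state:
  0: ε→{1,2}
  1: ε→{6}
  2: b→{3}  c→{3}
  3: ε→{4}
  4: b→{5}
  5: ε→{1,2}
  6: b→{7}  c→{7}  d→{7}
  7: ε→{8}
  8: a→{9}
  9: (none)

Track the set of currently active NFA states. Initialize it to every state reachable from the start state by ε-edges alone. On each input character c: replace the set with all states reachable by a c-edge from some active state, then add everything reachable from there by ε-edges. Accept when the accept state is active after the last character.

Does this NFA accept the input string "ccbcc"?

initial (ε-close {0}): {0,1,2,6}
'c' @ 1: {3,4,7,8}
'c' @ 2: {}  — dead — no transitions
rest 'bcc' ignored (set empty)
final: {}; accept 9 not in set

Answer: REJECT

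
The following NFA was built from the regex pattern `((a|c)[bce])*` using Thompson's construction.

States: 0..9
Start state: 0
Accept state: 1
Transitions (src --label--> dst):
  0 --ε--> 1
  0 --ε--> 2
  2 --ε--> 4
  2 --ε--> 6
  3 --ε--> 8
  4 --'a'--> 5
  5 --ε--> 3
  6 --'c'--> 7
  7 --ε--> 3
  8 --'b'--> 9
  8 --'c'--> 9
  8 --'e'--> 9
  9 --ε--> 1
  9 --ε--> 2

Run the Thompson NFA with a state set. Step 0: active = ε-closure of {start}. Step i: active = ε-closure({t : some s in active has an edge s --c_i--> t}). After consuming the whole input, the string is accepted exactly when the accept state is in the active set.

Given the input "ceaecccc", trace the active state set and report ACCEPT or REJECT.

S₀ = ε-closure({0}) = {0,1,2,4,6}
'c' @ 1: {3,7,8}
'e' @ 2: {1,2,4,6,9}  [accepting]
'a' @ 3: {3,5,8}
'e' @ 4: {1,2,4,6,9}  [accepting]
'c' @ 5: {3,7,8}
'c' @ 6: {1,2,4,6,9}  [accepting]
'c' @ 7: {3,7,8}
'c' @ 8: {1,2,4,6,9}  [accepting]
after full input: {1,2,4,6,9}  (accept=1 in)

Answer: ACCEPT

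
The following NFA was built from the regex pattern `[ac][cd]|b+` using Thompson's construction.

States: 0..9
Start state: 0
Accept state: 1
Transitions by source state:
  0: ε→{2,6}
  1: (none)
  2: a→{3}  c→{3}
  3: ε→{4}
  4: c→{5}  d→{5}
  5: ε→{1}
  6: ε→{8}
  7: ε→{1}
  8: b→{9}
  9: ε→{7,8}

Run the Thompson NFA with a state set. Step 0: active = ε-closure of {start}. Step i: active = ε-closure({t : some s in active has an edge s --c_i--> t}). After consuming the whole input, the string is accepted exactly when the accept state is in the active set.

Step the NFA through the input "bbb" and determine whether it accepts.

Answer: ACCEPT

Steps:
initial (ε-close {0}): {0,2,6,8}
'b' @ 1: {1,7,8,9}  [accepting]
'b' @ 2: {1,7,8,9}  [accepting]
'b' @ 3: {1,7,8,9}  [accepting]
end set {1,7,8,9} — state 1 in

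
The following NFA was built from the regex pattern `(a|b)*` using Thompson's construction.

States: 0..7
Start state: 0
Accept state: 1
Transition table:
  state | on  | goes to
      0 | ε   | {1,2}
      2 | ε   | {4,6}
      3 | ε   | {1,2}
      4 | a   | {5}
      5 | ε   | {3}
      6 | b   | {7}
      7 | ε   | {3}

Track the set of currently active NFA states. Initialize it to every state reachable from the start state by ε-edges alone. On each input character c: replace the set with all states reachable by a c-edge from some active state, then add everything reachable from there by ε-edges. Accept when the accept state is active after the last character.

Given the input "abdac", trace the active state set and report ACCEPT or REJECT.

start: ε-closure({0}) = {0,1,2,4,6}
'a' @ 1: {1,2,3,4,5,6}  (accept∈set)
'b' @ 2: {1,2,3,4,6,7}  (accept∈set)
'd' @ 3: {}  — dead — no transitions
rest 'ac' ignored (set empty)
after full input: {}  (accept=1 not in)

Answer: REJECT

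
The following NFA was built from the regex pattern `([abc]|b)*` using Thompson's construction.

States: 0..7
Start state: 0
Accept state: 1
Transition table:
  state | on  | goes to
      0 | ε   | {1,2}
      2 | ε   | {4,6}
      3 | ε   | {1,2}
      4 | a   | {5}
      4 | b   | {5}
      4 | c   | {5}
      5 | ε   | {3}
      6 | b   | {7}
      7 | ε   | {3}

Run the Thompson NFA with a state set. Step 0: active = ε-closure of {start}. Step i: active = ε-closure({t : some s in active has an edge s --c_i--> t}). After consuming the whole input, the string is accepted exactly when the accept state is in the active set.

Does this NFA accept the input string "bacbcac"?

S₀ = ε-closure({0}) = {0,1,2,4,6}
'b' @ 1: {1,2,3,4,5,6,7}  [accepting]
'a' @ 2: {1,2,3,4,5,6}  [accepting]
'c' @ 3: {1,2,3,4,5,6}  [accepting]
'b' @ 4: {1,2,3,4,5,6,7}  [accepting]
'c' @ 5: {1,2,3,4,5,6}  [accepting]
'a' @ 6: {1,2,3,4,5,6}  [accepting]
'c' @ 7: {1,2,3,4,5,6}  [accepting]
final: {1,2,3,4,5,6}; accept 1 in set

Answer: ACCEPT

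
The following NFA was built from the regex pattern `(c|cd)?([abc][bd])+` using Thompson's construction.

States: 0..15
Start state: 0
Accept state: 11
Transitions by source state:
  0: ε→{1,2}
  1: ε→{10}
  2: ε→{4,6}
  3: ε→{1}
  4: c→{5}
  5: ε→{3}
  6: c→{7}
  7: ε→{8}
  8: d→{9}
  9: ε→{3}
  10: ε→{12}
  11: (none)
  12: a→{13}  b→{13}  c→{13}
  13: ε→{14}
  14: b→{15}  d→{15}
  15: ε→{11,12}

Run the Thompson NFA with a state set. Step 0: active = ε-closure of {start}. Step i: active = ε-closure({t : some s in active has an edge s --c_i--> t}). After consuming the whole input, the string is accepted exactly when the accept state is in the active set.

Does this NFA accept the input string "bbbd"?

Answer: ACCEPT

Trace:
start: ε-closure({0}) = {0,1,2,4,6,10,12}
'b' @ 1: {13,14}
'b' @ 2: {11,12,15}  [accepting]
'b' @ 3: {13,14}
'd' @ 4: {11,12,15}  [accepting]
after full input: {11,12,15}  (accept=11 in)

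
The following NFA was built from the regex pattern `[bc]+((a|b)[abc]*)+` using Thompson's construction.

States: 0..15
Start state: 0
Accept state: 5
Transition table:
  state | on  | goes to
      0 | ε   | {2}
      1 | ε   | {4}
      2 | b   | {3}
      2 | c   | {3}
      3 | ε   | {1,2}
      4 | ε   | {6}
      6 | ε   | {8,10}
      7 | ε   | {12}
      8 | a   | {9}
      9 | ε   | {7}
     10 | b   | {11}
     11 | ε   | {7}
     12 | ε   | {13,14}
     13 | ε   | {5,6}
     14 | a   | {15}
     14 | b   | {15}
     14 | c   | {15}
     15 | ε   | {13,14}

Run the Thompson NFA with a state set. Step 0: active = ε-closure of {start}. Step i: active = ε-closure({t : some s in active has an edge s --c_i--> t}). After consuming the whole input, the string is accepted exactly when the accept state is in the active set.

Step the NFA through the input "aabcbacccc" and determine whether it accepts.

Answer: REJECT

Trace:
start: ε-closure({0}) = {0,2}
'a' @ 1: {}  — no active states
rest 'abcbacccc' ignored (set empty)
end set {} — state 5 not in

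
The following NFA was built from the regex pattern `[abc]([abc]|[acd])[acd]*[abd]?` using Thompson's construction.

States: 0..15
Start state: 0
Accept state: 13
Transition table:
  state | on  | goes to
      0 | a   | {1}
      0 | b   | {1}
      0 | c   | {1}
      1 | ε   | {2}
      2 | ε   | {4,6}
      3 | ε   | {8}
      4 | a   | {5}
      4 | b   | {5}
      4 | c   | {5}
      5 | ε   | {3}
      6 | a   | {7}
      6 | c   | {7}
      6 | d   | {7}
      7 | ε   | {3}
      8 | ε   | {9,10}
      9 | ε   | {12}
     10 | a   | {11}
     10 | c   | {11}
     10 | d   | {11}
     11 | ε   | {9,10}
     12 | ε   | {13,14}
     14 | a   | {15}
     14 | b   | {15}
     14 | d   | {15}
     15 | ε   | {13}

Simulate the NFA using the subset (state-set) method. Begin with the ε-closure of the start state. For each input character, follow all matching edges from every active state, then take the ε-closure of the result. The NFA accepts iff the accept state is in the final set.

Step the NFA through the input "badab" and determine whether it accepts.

start: ε-closure({0}) = {0}
'b' @ 1: {1,2,4,6}
'a' @ 2: {3,5,7,8,9,10,12,13,14}  ✓accept
'd' @ 3: {9,10,11,12,13,14,15}  ✓accept
'a' @ 4: {9,10,11,12,13,14,15}  ✓accept
'b' @ 5: {13,15}  ✓accept
final: {13,15}; accept 13 in set

Answer: ACCEPT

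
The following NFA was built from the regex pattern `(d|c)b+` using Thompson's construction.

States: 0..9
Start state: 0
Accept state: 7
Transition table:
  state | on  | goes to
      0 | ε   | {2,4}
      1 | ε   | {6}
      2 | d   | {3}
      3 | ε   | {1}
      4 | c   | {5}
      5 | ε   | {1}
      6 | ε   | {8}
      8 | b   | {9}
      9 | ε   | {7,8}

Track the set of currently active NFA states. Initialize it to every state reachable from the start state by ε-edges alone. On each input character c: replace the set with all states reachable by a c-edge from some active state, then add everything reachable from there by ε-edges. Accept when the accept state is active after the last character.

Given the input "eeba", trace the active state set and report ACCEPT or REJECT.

initial (ε-close {0}): {0,2,4}
'e' @ 1: {}  — no active states
rest 'eba' ignored (set empty)
end set {} — state 7 not in

Answer: REJECT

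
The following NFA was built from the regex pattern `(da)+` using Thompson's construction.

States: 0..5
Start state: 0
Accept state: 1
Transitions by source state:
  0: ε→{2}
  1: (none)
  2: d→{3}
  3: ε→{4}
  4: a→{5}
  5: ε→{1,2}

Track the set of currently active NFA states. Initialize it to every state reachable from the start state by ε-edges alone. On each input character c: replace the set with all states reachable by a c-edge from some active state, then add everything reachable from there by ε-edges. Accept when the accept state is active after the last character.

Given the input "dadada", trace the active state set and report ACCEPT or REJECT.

initial (ε-close {0}): {0,2}
'd' @ 1: {3,4}
'a' @ 2: {1,2,5}  [accepting]
'd' @ 3: {3,4}
'a' @ 4: {1,2,5}  [accepting]
'd' @ 5: {3,4}
'a' @ 6: {1,2,5}  [accepting]
end set {1,2,5} — state 1 in

Answer: ACCEPT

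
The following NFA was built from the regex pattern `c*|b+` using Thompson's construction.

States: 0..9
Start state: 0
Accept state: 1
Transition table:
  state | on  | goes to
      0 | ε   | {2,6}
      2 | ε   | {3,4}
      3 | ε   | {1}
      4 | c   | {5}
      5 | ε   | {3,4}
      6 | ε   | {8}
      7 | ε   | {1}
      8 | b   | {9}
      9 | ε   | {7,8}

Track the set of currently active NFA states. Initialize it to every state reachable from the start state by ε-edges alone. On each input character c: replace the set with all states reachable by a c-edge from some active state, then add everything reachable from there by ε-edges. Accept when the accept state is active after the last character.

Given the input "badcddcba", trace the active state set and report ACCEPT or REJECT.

start: ε-closure({0}) = {0,1,2,3,4,6,8}
'b' @ 1: {1,7,8,9}  ✓accept
'a' @ 2: {}  — state set empty
rest 'dcddcba' ignored (set empty)
end set {} — state 1 not in

Answer: REJECT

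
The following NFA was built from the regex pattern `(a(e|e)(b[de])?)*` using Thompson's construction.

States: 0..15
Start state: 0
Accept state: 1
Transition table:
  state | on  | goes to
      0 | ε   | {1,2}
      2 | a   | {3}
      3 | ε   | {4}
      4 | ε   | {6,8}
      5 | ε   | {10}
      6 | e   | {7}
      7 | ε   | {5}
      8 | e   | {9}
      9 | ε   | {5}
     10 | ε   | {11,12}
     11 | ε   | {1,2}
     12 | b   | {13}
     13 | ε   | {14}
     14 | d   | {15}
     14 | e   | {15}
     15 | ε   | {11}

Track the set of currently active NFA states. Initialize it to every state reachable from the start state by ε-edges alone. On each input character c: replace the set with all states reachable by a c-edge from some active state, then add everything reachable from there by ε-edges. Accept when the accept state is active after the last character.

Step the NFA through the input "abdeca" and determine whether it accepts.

Answer: REJECT

Derivation:
start: ε-closure({0}) = {0,1,2}
'a' @ 1: {3,4,6,8}
'b' @ 2: {}  — no active states
rest 'deca' ignored (set empty)
after full input: {}  (accept=1 not in)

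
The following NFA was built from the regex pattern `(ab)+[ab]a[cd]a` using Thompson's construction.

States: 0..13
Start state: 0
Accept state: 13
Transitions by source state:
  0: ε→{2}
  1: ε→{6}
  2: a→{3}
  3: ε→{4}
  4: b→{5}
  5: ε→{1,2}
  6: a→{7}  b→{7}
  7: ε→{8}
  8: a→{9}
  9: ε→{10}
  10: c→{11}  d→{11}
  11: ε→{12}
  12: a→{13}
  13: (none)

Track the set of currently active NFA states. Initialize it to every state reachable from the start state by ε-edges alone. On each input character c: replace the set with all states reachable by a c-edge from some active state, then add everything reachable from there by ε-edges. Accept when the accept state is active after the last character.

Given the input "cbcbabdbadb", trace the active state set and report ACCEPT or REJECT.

start: ε-closure({0}) = {0,2}
'c' @ 1: {}  — state set empty
rest 'bcbabdbadb' ignored (set empty)
end set {} — state 13 not in

Answer: REJECT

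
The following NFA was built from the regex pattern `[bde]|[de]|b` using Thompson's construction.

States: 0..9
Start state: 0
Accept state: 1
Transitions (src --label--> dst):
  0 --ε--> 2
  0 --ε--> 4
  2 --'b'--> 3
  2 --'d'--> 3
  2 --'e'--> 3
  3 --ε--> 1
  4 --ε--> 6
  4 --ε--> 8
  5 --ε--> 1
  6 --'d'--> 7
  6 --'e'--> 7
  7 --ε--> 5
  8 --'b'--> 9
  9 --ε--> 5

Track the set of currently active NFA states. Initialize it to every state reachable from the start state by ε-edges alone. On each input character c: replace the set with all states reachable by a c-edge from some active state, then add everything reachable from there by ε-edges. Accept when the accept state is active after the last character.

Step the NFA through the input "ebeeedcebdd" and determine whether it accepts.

Answer: REJECT

Derivation:
initial (ε-close {0}): {0,2,4,6,8}
'e' @ 1: {1,3,5,7}  [accepting]
'b' @ 2: {}  — state set empty
rest 'eeedcebdd' ignored (set empty)
after full input: {}  (accept=1 not in)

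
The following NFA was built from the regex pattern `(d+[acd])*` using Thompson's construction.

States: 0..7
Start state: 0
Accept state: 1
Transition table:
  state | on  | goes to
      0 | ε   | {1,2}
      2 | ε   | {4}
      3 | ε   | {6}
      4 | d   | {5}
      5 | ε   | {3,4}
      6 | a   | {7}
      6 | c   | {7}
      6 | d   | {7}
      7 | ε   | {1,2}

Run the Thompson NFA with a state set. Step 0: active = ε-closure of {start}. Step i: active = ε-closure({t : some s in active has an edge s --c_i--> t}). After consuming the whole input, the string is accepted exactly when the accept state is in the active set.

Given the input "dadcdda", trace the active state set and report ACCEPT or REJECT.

start: ε-closure({0}) = {0,1,2,4}
'd' @ 1: {3,4,5,6}
'a' @ 2: {1,2,4,7}  (accept∈set)
'd' @ 3: {3,4,5,6}
'c' @ 4: {1,2,4,7}  (accept∈set)
'd' @ 5: {3,4,5,6}
'd' @ 6: {1,2,3,4,5,6,7}  (accept∈set)
'a' @ 7: {1,2,4,7}  (accept∈set)
after full input: {1,2,4,7}  (accept=1 in)

Answer: ACCEPT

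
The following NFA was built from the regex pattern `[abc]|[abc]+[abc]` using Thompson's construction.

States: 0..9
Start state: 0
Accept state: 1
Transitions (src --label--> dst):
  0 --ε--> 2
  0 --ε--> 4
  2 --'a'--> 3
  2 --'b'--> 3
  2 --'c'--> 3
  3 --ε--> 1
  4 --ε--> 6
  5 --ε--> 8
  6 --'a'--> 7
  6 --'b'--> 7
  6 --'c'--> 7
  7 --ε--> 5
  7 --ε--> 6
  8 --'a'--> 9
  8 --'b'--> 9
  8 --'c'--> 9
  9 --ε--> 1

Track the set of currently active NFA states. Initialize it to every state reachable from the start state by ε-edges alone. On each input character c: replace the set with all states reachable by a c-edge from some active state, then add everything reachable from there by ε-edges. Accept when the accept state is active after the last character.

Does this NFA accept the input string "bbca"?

Answer: ACCEPT

Steps:
start: ε-closure({0}) = {0,2,4,6}
'b' @ 1: {1,3,5,6,7,8}  [accepting]
'b' @ 2: {1,5,6,7,8,9}  [accepting]
'c' @ 3: {1,5,6,7,8,9}  [accepting]
'a' @ 4: {1,5,6,7,8,9}  [accepting]
final: {1,5,6,7,8,9}; accept 1 in set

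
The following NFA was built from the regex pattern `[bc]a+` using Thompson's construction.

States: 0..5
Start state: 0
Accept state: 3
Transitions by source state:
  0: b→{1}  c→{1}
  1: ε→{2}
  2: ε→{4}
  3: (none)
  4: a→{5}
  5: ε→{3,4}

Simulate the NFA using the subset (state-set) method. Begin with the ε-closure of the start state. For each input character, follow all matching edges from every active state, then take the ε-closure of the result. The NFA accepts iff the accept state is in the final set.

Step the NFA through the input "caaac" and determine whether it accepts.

initial (ε-close {0}): {0}
'c' @ 1: {1,2,4}
'a' @ 2: {3,4,5}  ✓accept
'a' @ 3: {3,4,5}  ✓accept
'a' @ 4: {3,4,5}  ✓accept
'c' @ 5: {}  — state set empty
after full input: {}  (accept=3 not in)

Answer: REJECT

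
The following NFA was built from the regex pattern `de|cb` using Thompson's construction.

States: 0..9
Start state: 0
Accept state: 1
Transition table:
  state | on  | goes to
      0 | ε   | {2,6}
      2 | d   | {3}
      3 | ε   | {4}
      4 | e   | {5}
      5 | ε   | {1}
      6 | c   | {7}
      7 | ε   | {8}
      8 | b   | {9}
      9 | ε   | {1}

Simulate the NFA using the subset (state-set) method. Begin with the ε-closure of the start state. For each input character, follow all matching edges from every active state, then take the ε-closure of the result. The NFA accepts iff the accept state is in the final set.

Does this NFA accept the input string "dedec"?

start: ε-closure({0}) = {0,2,6}
'd' @ 1: {3,4}
'e' @ 2: {1,5}  ✓accept
'd' @ 3: {}  — state set empty
rest 'ec' ignored (set empty)
after full input: {}  (accept=1 not in)

Answer: REJECT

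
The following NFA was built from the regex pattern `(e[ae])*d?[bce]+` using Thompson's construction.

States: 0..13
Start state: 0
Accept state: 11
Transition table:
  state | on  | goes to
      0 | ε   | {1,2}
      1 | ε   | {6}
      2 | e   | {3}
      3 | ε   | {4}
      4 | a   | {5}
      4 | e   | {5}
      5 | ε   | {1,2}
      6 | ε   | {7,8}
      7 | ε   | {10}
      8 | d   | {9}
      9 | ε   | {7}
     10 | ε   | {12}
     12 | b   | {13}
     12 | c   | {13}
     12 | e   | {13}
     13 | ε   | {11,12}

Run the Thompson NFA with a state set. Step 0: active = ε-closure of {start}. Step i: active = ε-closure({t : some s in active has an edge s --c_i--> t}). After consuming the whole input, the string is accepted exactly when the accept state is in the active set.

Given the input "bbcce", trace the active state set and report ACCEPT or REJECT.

Answer: ACCEPT

Steps:
start: ε-closure({0}) = {0,1,2,6,7,8,10,12}
'b' @ 1: {11,12,13}  ✓accept
'b' @ 2: {11,12,13}  ✓accept
'c' @ 3: {11,12,13}  ✓accept
'c' @ 4: {11,12,13}  ✓accept
'e' @ 5: {11,12,13}  ✓accept
final: {11,12,13}; accept 11 in set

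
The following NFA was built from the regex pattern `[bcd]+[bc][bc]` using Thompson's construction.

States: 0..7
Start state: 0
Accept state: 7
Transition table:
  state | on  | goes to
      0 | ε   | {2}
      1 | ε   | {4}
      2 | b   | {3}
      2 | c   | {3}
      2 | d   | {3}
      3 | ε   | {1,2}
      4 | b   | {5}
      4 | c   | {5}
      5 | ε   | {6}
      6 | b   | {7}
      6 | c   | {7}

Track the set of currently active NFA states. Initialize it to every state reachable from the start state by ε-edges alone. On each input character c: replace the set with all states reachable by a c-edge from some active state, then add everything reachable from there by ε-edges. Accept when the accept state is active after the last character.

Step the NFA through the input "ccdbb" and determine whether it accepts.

Answer: ACCEPT

Derivation:
S₀ = ε-closure({0}) = {0,2}
'c' @ 1: {1,2,3,4}
'c' @ 2: {1,2,3,4,5,6}
'd' @ 3: {1,2,3,4}
'b' @ 4: {1,2,3,4,5,6}
'b' @ 5: {1,2,3,4,5,6,7}  [accepting]
final: {1,2,3,4,5,6,7}; accept 7 in set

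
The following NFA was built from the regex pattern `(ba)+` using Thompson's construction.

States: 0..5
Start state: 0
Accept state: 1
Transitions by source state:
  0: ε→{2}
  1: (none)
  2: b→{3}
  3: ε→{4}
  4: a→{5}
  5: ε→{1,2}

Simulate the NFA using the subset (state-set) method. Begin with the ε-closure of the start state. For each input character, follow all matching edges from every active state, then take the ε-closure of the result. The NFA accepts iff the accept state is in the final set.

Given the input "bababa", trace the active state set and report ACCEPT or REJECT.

start: ε-closure({0}) = {0,2}
'b' @ 1: {3,4}
'a' @ 2: {1,2,5}  [accepting]
'b' @ 3: {3,4}
'a' @ 4: {1,2,5}  [accepting]
'b' @ 5: {3,4}
'a' @ 6: {1,2,5}  [accepting]
end set {1,2,5} — state 1 in

Answer: ACCEPT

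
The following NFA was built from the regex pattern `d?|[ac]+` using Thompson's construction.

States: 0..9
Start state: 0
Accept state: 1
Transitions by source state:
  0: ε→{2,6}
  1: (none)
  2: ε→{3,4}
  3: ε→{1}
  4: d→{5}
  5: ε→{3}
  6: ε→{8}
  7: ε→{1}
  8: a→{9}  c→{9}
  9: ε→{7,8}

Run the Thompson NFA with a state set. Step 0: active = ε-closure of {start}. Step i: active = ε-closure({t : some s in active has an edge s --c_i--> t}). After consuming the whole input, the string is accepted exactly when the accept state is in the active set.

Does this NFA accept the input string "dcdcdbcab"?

Answer: REJECT

Derivation:
S₀ = ε-closure({0}) = {0,1,2,3,4,6,8}
'd' @ 1: {1,3,5}  ✓accept
'c' @ 2: {}  — state set empty
rest 'dcdbcab' ignored (set empty)
final: {}; accept 1 not in set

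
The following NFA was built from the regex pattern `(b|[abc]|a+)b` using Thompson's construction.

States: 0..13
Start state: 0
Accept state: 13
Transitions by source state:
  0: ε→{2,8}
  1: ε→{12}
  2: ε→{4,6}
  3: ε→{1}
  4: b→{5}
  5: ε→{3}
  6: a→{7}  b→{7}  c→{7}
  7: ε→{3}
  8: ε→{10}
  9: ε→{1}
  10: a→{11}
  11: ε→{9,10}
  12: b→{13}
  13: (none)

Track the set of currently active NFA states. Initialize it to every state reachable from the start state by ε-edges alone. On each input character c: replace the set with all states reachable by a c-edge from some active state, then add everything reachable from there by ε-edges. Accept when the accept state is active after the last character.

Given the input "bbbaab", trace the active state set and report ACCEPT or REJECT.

Answer: REJECT

Derivation:
S₀ = ε-closure({0}) = {0,2,4,6,8,10}
'b' @ 1: {1,3,5,7,12}
'b' @ 2: {13}  [accepting]
'b' @ 3: {}  — state set empty
rest 'aab' ignored (set empty)
final: {}; accept 13 not in set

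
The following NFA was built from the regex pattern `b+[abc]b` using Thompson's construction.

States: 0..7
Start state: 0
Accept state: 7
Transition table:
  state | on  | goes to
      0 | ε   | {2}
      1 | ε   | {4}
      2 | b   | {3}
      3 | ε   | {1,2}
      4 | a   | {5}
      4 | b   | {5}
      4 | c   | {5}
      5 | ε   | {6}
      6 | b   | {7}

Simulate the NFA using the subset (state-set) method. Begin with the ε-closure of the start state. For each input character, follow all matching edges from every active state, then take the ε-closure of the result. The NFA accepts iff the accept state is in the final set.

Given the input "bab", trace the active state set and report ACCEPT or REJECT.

Answer: ACCEPT

Steps:
start: ε-closure({0}) = {0,2}
'b' @ 1: {1,2,3,4}
'a' @ 2: {5,6}
'b' @ 3: {7}  (accept∈set)
end set {7} — state 7 in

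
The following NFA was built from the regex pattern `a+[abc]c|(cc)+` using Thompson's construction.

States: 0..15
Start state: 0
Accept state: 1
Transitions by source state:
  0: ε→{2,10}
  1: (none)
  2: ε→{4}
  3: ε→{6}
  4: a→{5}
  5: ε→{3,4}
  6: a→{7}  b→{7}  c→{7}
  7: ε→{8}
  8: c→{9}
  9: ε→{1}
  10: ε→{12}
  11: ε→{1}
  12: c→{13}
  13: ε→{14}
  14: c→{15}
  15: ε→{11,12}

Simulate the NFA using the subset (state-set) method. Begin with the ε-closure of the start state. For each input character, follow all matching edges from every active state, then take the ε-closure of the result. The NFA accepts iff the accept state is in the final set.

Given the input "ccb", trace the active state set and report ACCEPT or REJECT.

start: ε-closure({0}) = {0,2,4,10,12}
'c' @ 1: {13,14}
'c' @ 2: {1,11,12,15}  [accepting]
'b' @ 3: {}  — state set empty
end set {} — state 1 not in

Answer: REJECT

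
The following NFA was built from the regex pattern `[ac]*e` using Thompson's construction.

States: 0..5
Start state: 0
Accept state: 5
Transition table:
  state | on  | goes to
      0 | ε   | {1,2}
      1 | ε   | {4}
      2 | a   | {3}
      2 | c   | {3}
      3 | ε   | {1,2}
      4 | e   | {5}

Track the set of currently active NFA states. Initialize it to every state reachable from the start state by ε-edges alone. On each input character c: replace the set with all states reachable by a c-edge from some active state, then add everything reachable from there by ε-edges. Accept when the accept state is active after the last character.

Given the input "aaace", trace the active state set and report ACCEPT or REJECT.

Answer: ACCEPT

Trace:
S₀ = ε-closure({0}) = {0,1,2,4}
'a' @ 1: {1,2,3,4}
'a' @ 2: {1,2,3,4}
'a' @ 3: {1,2,3,4}
'c' @ 4: {1,2,3,4}
'e' @ 5: {5}  (accept∈set)
final: {5}; accept 5 in set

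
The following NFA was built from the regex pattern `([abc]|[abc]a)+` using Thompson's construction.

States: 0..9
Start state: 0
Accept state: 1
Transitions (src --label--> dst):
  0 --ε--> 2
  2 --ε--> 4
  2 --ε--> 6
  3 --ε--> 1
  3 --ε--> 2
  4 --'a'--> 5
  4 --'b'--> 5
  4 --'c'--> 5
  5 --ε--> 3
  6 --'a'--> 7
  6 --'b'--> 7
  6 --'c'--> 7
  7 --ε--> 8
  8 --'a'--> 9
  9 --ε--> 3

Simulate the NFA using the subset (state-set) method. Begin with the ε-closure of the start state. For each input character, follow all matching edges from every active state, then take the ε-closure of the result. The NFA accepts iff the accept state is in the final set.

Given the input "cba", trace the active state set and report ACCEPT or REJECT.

Answer: ACCEPT

Derivation:
initial (ε-close {0}): {0,2,4,6}
'c' @ 1: {1,2,3,4,5,6,7,8}  [accepting]
'b' @ 2: {1,2,3,4,5,6,7,8}  [accepting]
'a' @ 3: {1,2,3,4,5,6,7,8,9}  [accepting]
after full input: {1,2,3,4,5,6,7,8,9}  (accept=1 in)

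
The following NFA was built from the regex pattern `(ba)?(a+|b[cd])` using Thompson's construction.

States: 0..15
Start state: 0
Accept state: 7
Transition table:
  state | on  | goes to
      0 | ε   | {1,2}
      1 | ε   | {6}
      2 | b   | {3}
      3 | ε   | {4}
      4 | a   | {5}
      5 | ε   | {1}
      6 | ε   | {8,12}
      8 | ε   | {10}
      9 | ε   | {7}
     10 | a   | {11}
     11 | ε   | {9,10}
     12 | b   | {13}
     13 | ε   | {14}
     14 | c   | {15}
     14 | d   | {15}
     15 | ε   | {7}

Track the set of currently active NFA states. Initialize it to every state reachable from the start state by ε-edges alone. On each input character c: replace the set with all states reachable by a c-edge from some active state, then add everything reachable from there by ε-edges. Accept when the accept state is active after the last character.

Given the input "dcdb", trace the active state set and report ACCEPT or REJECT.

initial (ε-close {0}): {0,1,2,6,8,10,12}
'd' @ 1: {}  — state set empty
rest 'cdb' ignored (set empty)
final: {}; accept 7 not in set

Answer: REJECT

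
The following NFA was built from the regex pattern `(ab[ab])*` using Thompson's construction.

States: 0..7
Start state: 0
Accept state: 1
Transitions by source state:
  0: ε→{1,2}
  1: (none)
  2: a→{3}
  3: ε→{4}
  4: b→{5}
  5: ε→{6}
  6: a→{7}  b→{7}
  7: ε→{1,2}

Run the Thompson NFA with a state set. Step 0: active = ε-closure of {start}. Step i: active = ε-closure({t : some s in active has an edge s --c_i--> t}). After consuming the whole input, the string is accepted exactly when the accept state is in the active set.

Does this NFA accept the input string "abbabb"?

initial (ε-close {0}): {0,1,2}
'a' @ 1: {3,4}
'b' @ 2: {5,6}
'b' @ 3: {1,2,7}  ✓accept
'a' @ 4: {3,4}
'b' @ 5: {5,6}
'b' @ 6: {1,2,7}  ✓accept
end set {1,2,7} — state 1 in

Answer: ACCEPT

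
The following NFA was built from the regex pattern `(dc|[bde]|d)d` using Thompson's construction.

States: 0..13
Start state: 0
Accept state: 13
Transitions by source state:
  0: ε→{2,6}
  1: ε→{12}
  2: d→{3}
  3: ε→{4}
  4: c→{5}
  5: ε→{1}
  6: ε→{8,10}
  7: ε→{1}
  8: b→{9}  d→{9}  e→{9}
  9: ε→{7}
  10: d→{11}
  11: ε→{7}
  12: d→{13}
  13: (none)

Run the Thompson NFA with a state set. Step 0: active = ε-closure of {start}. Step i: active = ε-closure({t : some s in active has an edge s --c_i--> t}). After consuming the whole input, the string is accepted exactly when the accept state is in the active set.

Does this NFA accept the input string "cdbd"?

Answer: REJECT

Derivation:
start: ε-closure({0}) = {0,2,6,8,10}
'c' @ 1: {}  — no active states
rest 'dbd' ignored (set empty)
end set {} — state 13 not in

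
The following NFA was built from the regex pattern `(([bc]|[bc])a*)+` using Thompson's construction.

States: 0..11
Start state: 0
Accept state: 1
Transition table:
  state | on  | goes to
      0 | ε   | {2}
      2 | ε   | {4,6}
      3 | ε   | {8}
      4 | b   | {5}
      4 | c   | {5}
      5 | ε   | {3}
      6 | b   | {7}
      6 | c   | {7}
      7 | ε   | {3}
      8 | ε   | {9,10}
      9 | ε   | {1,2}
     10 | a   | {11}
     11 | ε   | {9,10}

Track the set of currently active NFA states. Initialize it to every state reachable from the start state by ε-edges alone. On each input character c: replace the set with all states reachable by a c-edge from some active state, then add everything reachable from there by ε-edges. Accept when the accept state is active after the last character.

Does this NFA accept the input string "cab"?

S₀ = ε-closure({0}) = {0,2,4,6}
'c' @ 1: {1,2,3,4,5,6,7,8,9,10}  [accepting]
'a' @ 2: {1,2,4,6,9,10,11}  [accepting]
'b' @ 3: {1,2,3,4,5,6,7,8,9,10}  [accepting]
end set {1,2,3,4,5,6,7,8,9,10} — state 1 in

Answer: ACCEPT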